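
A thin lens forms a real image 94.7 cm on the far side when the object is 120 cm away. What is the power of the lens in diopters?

d_i = +94.7 cm.
1/f = 1/d_o + 1/d_i = 1/(120) + 1/(94.7) = 0.01889 cm⁻¹.
f = 52.93 cm = 0.5293 m, so P = 1/f = +1.89 D.

P = +1.89 D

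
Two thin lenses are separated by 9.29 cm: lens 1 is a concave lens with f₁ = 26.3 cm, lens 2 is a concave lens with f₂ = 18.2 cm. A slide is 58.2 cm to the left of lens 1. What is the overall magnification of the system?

f₁ = −26.3 cm (diverging).
Lens 1: 1/d_i1 = 1/(-26.3) − 1/(58.2) = -0.05520, so d_i1 = -18.11 cm; m₁ = −d_i1/d_o1 = +0.3112.
d_o2 = 9.29 − (-18.11) = 27.40 cm.
f₂ = −18.2 cm (diverging).
Lens 2: 1/d_i2 = 1/(-18.2) − 1/(27.40) = -0.09144, so d_i2 = -10.94 cm; m₂ = −d_i2/d_o2 = +0.3991.
m = m₁·m₂ = (+0.3112)(+0.3991) = +0.124.

m = +0.124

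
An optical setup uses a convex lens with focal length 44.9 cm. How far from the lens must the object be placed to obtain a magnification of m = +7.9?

m = −d_i/d_o ⇒ d_i = −m·d_o.
1/f = 1/d_o + 1/d_i = 1/d_o − 1/(m·d_o) = (1 − 1/m)/d_o, so d_o = f(1 − 1/m) = (44.90)(1 − 1/(+7.9)) = 39.2 cm.

39.2 cm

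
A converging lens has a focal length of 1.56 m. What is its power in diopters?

P = 1/f = 1/(1.56 m) = +0.641 D.

P = +0.641 D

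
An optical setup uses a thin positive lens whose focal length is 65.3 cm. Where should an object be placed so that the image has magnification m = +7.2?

m = −d_i/d_o ⇒ d_i = −m·d_o.
1/f = 1/d_o + 1/d_i = 1/d_o − 1/(m·d_o) = (1 − 1/m)/d_o, so d_o = f(1 − 1/m) = (65.30)(1 − 1/(+7.2)) = 56.2 cm.

56.2 cm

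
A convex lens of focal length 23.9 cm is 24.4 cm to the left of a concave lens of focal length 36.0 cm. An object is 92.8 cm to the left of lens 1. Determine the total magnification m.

m = -0.443

Lens 1: 1/d_i1 = 1/(23.9) − 1/(92.8) = 0.03107, so d_i1 = 32.19 cm; m₁ = −d_i1/d_o1 = -0.3469.
d_o2 = 24.4 − (32.19) = -7.790 cm (virtual object).
f₂ = −36.0 cm (diverging).
Lens 2: 1/d_i2 = 1/(-36.0) − 1/(-7.790) = 0.1006, so d_i2 = 9.941 cm; m₂ = −d_i2/d_o2 = +1.276.
m = m₁·m₂ = (-0.3469)(+1.276) = -0.443.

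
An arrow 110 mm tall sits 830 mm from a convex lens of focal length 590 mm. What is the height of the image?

270 mm

1/d_i = 1/f − 1/d_o = 1/(590.0) − 1/(830) = 0.0004901, so d_i = 2040 mm.
m = −d_i/d_o = -2.458.
|h_i| = |m|·h_o = 2.458 × 110 = 270 mm. The image is real, inverted and enlarged, on the far side of the lens.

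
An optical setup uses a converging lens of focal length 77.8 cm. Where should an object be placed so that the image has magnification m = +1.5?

m = −d_i/d_o ⇒ d_i = −m·d_o.
1/f = 1/d_o + 1/d_i = 1/d_o − 1/(m·d_o) = (1 − 1/m)/d_o, so d_o = f(1 − 1/m) = (77.80)(1 − 1/(+1.5)) = 25.9 cm.

25.9 cm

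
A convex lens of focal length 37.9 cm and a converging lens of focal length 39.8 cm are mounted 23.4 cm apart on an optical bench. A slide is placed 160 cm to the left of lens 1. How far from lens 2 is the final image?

Lens 1: 1/d_i1 = 1/f₁ − 1/d_o1 = 1/(37.9) − 1/(160) = 0.02014, so d_i1 = 49.66 cm.
The intermediate image is 49.66 cm to the right of lens 1, which lies 26.26 cm to the right of lens 2 — a virtual object — so d_o2 = −26.26 cm.
Lens 2: 1/d_i2 = 1/f₂ − 1/d_o2 = 1/(39.8) − 1/(-26.26) = 0.06321, so d_i2 = 15.8 cm.
The final image is real, 15.8 cm to the right of lens 2 (overall magnification ≈ -0.19).

15.8 cm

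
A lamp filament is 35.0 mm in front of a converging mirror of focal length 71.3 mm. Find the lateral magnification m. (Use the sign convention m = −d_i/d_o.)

1/d_i = 1/f − 1/d_o = 1/(71.30) − 1/(35.0) = -0.01455, so d_i = -68.75 mm.
m = −d_i/d_o = −(-68.75)/(35.0) = +1.96.
The image is virtual, upright and enlarged, behind the mirror.

m = +1.96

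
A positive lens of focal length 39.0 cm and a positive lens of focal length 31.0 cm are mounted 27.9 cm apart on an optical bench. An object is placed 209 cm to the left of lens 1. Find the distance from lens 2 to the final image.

Lens 1: 1/d_i1 = 1/f₁ − 1/d_o1 = 1/(39.0) − 1/(209) = 0.02086, so d_i1 = 47.95 cm.
The intermediate image is 47.95 cm to the right of lens 1, which lies 20.05 cm to the right of lens 2 — a virtual object — so d_o2 = −20.05 cm.
Lens 2: 1/d_i2 = 1/f₂ − 1/d_o2 = 1/(31.0) − 1/(-20.05) = 0.08213, so d_i2 = 12.2 cm.
The final image is real, 12.2 cm to the right of lens 2 (overall magnification ≈ -0.14).

12.2 cm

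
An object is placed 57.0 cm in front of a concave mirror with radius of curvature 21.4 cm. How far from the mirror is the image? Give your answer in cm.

f = R/2 = 21.4/2 = 10.70 cm.
Mirror equation: 1/q = 1/f − 1/p = 1/(10.70) − 1/(57.0) = 0.09346 − 0.01754 = 0.07591, so q = 13.2 cm.
The image is real, inverted and reduced, in front of the mirror.

13.2 cm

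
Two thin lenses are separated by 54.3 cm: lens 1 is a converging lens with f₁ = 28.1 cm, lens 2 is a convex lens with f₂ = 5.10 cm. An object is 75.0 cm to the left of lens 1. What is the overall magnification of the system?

Lens 1: 1/d_i1 = 1/(28.1) − 1/(75.0) = 0.02225, so d_i1 = 44.94 cm; m₁ = −d_i1/d_o1 = -0.5992.
d_o2 = 54.3 − (44.94) = 9.360 cm.
Lens 2: 1/d_i2 = 1/(5.10) − 1/(9.360) = 0.08924, so d_i2 = 11.21 cm; m₂ = −d_i2/d_o2 = -1.197.
m = m₁·m₂ = (-0.5992)(-1.197) = +0.717.

m = +0.717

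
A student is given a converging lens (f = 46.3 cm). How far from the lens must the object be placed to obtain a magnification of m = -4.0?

m = −d_i/d_o ⇒ d_i = −m·d_o.
1/f = 1/d_o + 1/d_i = 1/d_o − 1/(m·d_o) = (1 − 1/m)/d_o, so d_o = f(1 − 1/m) = (46.30)(1 − 1/(-4.0)) = 57.9 cm.

57.9 cm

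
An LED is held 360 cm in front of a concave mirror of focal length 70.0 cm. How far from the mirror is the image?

86.9 cm

Mirror equation: 1/v = 1/f − 1/u = 1/(70.00) − 1/(360) = 0.01429 − 0.002778 = 0.01151, so v = 86.9 cm.
The image is real, inverted and reduced, in front of the mirror.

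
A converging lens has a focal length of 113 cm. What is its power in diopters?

f = 113 cm = 1.13 m.
P = 1/f = 1/(1.13 m) = +0.885 D.

P = +0.885 D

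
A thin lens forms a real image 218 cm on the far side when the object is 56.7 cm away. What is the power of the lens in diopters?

P = +2.22 D

d_i = +218 cm.
1/f = 1/d_o + 1/d_i = 1/(56.7) + 1/(218) = 0.02222 cm⁻¹.
f = 45.00 cm = 0.4500 m, so P = 1/f = +2.22 D.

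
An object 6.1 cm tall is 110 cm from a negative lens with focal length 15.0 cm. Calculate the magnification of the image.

For a negative lens, f = -15.0 cm.
1/d_i = 1/f − 1/d_o = 1/(-15.00) − 1/(110) = -0.07576, so d_i = -13.20 cm.
m = −d_i/d_o = −(-13.20)/(110) = +0.120.
The image is virtual, upright and reduced, on the same side as the object.

m = +0.120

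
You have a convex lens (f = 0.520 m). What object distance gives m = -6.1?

m = −d_i/d_o ⇒ d_i = −m·d_o.
1/f = 1/d_o + 1/d_i = 1/d_o − 1/(m·d_o) = (1 − 1/m)/d_o, so d_o = f(1 − 1/m) = (0.5200)(1 − 1/(-6.1)) = 0.605 m.

0.605 m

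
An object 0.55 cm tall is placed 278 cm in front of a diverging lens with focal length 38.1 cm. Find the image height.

0.0663 cm

For a diverging lens, f = -38.1 cm.
1/d_i = 1/f − 1/d_o = 1/(-38.10) − 1/(278) = -0.02984, so d_i = -33.51 cm.
m = −d_i/d_o = +0.1205.
|h_i| = |m|·h_o = 0.1205 × 0.55 = 0.0663 cm. The image is virtual, upright and reduced, on the same side as the object.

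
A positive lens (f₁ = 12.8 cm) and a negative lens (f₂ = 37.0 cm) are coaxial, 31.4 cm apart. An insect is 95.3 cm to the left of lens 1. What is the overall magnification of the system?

m = -0.107

Lens 1: 1/d_i1 = 1/(12.8) − 1/(95.3) = 0.06763, so d_i1 = 14.79 cm; m₁ = −d_i1/d_o1 = -0.1552.
d_o2 = 31.4 − (14.79) = 16.61 cm.
f₂ = −37.0 cm (diverging).
Lens 2: 1/d_i2 = 1/(-37.0) − 1/(16.61) = -0.08723, so d_i2 = -11.46 cm; m₂ = −d_i2/d_o2 = +0.6902.
m = m₁·m₂ = (-0.1552)(+0.6902) = -0.107.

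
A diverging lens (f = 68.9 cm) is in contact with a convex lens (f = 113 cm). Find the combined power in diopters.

P₁ = 1/f₁ = 1/(-0.689 m) = -1.451 D; P₂ = 1/f₂ = 1/(1.13 m) = +0.8850 D.
For thin lenses in contact, P = P₁ + P₂ = (-1.451) + (+0.8850) = -0.566 D.

P = -0.566 D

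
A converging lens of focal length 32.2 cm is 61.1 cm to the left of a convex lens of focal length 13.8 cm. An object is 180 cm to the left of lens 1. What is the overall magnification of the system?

Lens 1: 1/d_i1 = 1/(32.2) − 1/(180) = 0.02550, so d_i1 = 39.22 cm; m₁ = −d_i1/d_o1 = -0.2179.
d_o2 = 61.1 − (39.22) = 21.88 cm.
Lens 2: 1/d_i2 = 1/(13.8) − 1/(21.88) = 0.02676, so d_i2 = 37.37 cm; m₂ = −d_i2/d_o2 = -1.708.
m = m₁·m₂ = (-0.2179)(-1.708) = +0.372.

m = +0.372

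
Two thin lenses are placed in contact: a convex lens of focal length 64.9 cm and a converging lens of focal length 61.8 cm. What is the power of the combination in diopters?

P₁ = 1/f₁ = 1/(0.649 m) = +1.541 D; P₂ = 1/f₂ = 1/(0.618 m) = +1.618 D.
For thin lenses in contact, P = P₁ + P₂ = (+1.541) + (+1.618) = +3.16 D.

P = +3.16 D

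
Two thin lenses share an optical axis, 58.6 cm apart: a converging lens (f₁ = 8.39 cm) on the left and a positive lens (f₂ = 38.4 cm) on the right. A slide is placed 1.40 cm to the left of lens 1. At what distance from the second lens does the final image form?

106 cm

Lens 1: 1/d_i1 = 1/f₁ − 1/d_o1 = 1/(8.39) − 1/(1.40) = -0.5951, so d_i1 = -1.680 cm.
The intermediate image is 1.680 cm to the left of lens 1 (virtual), which is 58.6 − (-1.680) = 60.28 cm to the left of lens 2, so d_o2 = +60.28 cm.
Lens 2: 1/d_i2 = 1/f₂ − 1/d_o2 = 1/(38.4) − 1/(60.28) = 0.009452, so d_i2 = 106 cm.
The final image is real, 106 cm to the right of lens 2 (overall magnification ≈ -2.1).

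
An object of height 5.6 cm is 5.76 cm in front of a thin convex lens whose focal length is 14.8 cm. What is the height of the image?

1/d_i = 1/f − 1/d_o = 1/(14.80) − 1/(5.76) = -0.1060, so d_i = -9.430 cm.
m = −d_i/d_o = +1.637.
|h_i| = |m|·h_o = 1.637 × 5.6 = 9.17 cm. The image is virtual, upright and enlarged, on the same side as the object.

9.17 cm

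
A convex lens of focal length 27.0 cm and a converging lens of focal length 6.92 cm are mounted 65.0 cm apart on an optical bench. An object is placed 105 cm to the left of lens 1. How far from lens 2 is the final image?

9.12 cm

Lens 1: 1/d_i1 = 1/f₁ − 1/d_o1 = 1/(27.0) − 1/(105) = 0.02751, so d_i1 = 36.35 cm.
The intermediate image is 36.35 cm to the right of lens 1, which is 65.0 − (36.35) = 28.65 cm to the left of lens 2, so d_o2 = +28.65 cm.
Lens 2: 1/d_i2 = 1/f₂ − 1/d_o2 = 1/(6.92) − 1/(28.65) = 0.1096, so d_i2 = 9.12 cm.
The final image is real, 9.12 cm to the right of lens 2 (overall magnification ≈ 0.11).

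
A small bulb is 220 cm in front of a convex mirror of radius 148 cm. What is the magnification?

f = R/2 = 148/2 = 74.00 cm; for a convex mirror, f = -74.00 cm.
1/d_i = 1/f − 1/d_o = 1/(-74.00) − 1/(220) = -0.01806, so d_i = -55.37 cm.
m = −d_i/d_o = −(-55.37)/(220) = +0.252.
The image is virtual, upright and reduced, behind the mirror.

m = +0.252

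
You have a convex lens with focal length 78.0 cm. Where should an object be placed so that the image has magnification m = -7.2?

m = −d_i/d_o ⇒ d_i = −m·d_o.
1/f = 1/d_o + 1/d_i = 1/d_o − 1/(m·d_o) = (1 − 1/m)/d_o, so d_o = f(1 − 1/m) = (78.00)(1 − 1/(-7.2)) = 88.8 cm.

88.8 cm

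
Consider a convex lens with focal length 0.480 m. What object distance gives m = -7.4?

0.545 m

m = −d_i/d_o ⇒ d_i = −m·d_o.
1/f = 1/d_o + 1/d_i = 1/d_o − 1/(m·d_o) = (1 − 1/m)/d_o, so d_o = f(1 − 1/m) = (0.4800)(1 − 1/(-7.4)) = 0.545 m.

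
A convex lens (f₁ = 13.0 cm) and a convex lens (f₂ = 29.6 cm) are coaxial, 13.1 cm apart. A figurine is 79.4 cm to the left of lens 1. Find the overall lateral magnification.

Lens 1: 1/d_i1 = 1/(13.0) − 1/(79.4) = 0.06433, so d_i1 = 15.55 cm; m₁ = −d_i1/d_o1 = -0.1958.
d_o2 = 13.1 − (15.55) = -2.450 cm (virtual object).
Lens 2: 1/d_i2 = 1/(29.6) − 1/(-2.450) = 0.4419, so d_i2 = 2.263 cm; m₂ = −d_i2/d_o2 = +0.9236.
m = m₁·m₂ = (-0.1958)(+0.9236) = -0.181.

m = -0.181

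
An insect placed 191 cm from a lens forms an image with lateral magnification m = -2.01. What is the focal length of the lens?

f = 128 cm (converging)

m = −d_i/d_o ⇒ d_i = −m·d_o = −(-2.01)·(191) = 383.9 cm.
1/f = 1/d_o + 1/d_i = 1/(191) + 1/(383.9) = 0.007840, so f = 128 cm.
Since f is positive, the lens is converging.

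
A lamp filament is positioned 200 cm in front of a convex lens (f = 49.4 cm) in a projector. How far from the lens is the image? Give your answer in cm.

Thin-lens equation: 1/v = 1/f − 1/u = 1/(49.40) − 1/(200) = 0.02024 − 0.005000 = 0.01524, so v = 65.6 cm.
The image is real, inverted and reduced, on the far side of the lens.

65.6 cm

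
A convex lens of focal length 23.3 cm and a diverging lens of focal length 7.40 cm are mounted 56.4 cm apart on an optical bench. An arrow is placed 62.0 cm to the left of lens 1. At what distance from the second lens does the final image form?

5.33 cm

Lens 1: 1/d_i1 = 1/f₁ − 1/d_o1 = 1/(23.3) − 1/(62.0) = 0.02679, so d_i1 = 37.33 cm.
The intermediate image is 37.33 cm to the right of lens 1, which is 56.4 − (37.33) = 19.07 cm to the left of lens 2, so d_o2 = +19.07 cm.
Lens 2 is diverging, so f₂ = −7.40 cm.
Lens 2: 1/d_i2 = 1/f₂ − 1/d_o2 = 1/(-7.40) − 1/(19.07) = -0.1876, so d_i2 = -5.33 cm.
The final image is virtual, 5.33 cm to the left of lens 2 (overall magnification ≈ -0.17).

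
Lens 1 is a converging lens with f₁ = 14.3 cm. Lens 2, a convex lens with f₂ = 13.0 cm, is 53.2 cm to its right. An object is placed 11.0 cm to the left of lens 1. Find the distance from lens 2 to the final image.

14.9 cm

Lens 1: 1/d_i1 = 1/f₁ − 1/d_o1 = 1/(14.3) − 1/(11.0) = -0.02098, so d_i1 = -47.67 cm.
The intermediate image is 47.67 cm to the left of lens 1 (virtual), which is 53.2 − (-47.67) = 100.9 cm to the left of lens 2, so d_o2 = +100.9 cm.
Lens 2: 1/d_i2 = 1/f₂ − 1/d_o2 = 1/(13.0) − 1/(100.9) = 0.06701, so d_i2 = 14.9 cm.
The final image is real, 14.9 cm to the right of lens 2 (overall magnification ≈ -0.64).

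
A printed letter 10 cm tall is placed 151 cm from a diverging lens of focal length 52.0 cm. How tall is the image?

For a diverging lens, f = -52.0 cm.
1/d_i = 1/f − 1/d_o = 1/(-52.00) − 1/(151) = -0.02585, so d_i = -38.68 cm.
m = −d_i/d_o = +0.2562.
|h_i| = |m|·h_o = 0.2562 × 10 = 2.56 cm. The image is virtual, upright and reduced, on the same side as the object.

2.56 cm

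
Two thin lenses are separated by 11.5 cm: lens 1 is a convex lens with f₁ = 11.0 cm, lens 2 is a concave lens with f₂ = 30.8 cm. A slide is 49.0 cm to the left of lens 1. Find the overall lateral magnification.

m = -0.317

Lens 1: 1/d_i1 = 1/(11.0) − 1/(49.0) = 0.07050, so d_i1 = 14.18 cm; m₁ = −d_i1/d_o1 = -0.2894.
d_o2 = 11.5 − (14.18) = -2.680 cm (virtual object).
f₂ = −30.8 cm (diverging).
Lens 2: 1/d_i2 = 1/(-30.8) − 1/(-2.680) = 0.3407, so d_i2 = 2.935 cm; m₂ = −d_i2/d_o2 = +1.095.
m = m₁·m₂ = (-0.2894)(+1.095) = -0.317.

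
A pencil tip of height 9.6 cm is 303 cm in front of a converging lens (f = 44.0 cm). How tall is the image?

1/d_i = 1/f − 1/d_o = 1/(44.00) − 1/(303) = 0.01943, so d_i = 51.47 cm.
m = −d_i/d_o = -0.1699.
|h_i| = |m|·h_o = 0.1699 × 9.6 = 1.63 cm. The image is real, inverted and reduced, on the far side of the lens.

1.63 cm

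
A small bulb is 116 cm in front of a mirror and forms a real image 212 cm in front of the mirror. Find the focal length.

f = 75.0 cm (concave)

Real image ⇒ d_i = +212 cm.
1/f = 1/d_o + 1/d_i = 1/(116) + 1/(212) = 0.01334, so f = 75.0 cm.
Since f is positive, the mirror is concave.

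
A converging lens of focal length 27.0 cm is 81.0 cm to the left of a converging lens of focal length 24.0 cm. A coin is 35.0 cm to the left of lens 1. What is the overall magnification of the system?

Lens 1: 1/d_i1 = 1/(27.0) − 1/(35.0) = 0.008466, so d_i1 = 118.1 cm; m₁ = −d_i1/d_o1 = -3.374.
d_o2 = 81.0 − (118.1) = -37.10 cm (virtual object).
Lens 2: 1/d_i2 = 1/(24.0) − 1/(-37.10) = 0.06862, so d_i2 = 14.57 cm; m₂ = −d_i2/d_o2 = +0.3928.
m = m₁·m₂ = (-3.374)(+0.3928) = -1.33.

m = -1.33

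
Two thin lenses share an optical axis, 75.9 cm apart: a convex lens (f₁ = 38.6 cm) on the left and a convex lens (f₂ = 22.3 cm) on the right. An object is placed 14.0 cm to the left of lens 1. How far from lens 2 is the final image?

28.9 cm

Lens 1: 1/d_i1 = 1/f₁ − 1/d_o1 = 1/(38.6) − 1/(14.0) = -0.04552, so d_i1 = -21.97 cm.
The intermediate image is 21.97 cm to the left of lens 1 (virtual), which is 75.9 − (-21.97) = 97.87 cm to the left of lens 2, so d_o2 = +97.87 cm.
Lens 2: 1/d_i2 = 1/f₂ − 1/d_o2 = 1/(22.3) − 1/(97.87) = 0.03463, so d_i2 = 28.9 cm.
The final image is real, 28.9 cm to the right of lens 2 (overall magnification ≈ -0.46).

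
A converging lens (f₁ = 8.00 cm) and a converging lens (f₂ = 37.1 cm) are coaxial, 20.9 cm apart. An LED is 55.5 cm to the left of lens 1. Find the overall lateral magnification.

m = -0.245

Lens 1: 1/d_i1 = 1/(8.00) − 1/(55.5) = 0.1070, so d_i1 = 9.347 cm; m₁ = −d_i1/d_o1 = -0.1684.
d_o2 = 20.9 − (9.347) = 11.55 cm.
Lens 2: 1/d_i2 = 1/(37.1) − 1/(11.55) = -0.05963, so d_i2 = -16.77 cm; m₂ = −d_i2/d_o2 = +1.452.
m = m₁·m₂ = (-0.1684)(+1.452) = -0.245.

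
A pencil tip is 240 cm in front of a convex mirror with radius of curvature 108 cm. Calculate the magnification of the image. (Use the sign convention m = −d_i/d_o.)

m = +0.184

f = R/2 = 108/2 = 54.00 cm; for a convex mirror, f = -54.00 cm.
1/d_i = 1/f − 1/d_o = 1/(-54.00) − 1/(240) = -0.02269, so d_i = -44.08 cm.
m = −d_i/d_o = −(-44.08)/(240) = +0.184.
The image is virtual, upright and reduced, behind the mirror.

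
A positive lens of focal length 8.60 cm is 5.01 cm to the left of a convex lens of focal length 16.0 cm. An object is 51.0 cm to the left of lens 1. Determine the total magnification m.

m = -0.152

Lens 1: 1/d_i1 = 1/(8.60) − 1/(51.0) = 0.09667, so d_i1 = 10.34 cm; m₁ = −d_i1/d_o1 = -0.2027.
d_o2 = 5.01 − (10.34) = -5.330 cm (virtual object).
Lens 2: 1/d_i2 = 1/(16.0) − 1/(-5.330) = 0.2501, so d_i2 = 3.998 cm; m₂ = −d_i2/d_o2 = +0.7501.
m = m₁·m₂ = (-0.2027)(+0.7501) = -0.152.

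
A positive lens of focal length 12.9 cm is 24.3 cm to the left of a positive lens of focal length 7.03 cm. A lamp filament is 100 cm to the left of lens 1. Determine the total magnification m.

Lens 1: 1/d_i1 = 1/(12.9) − 1/(100) = 0.06752, so d_i1 = 14.81 cm; m₁ = −d_i1/d_o1 = -0.1481.
d_o2 = 24.3 − (14.81) = 9.490 cm.
Lens 2: 1/d_i2 = 1/(7.03) − 1/(9.490) = 0.03687, so d_i2 = 27.12 cm; m₂ = −d_i2/d_o2 = -2.858.
m = m₁·m₂ = (-0.1481)(-2.858) = +0.423.

m = +0.423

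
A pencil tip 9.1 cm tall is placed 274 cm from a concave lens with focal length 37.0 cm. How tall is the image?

1.08 cm

For a concave lens, f = -37.0 cm.
1/d_i = 1/f − 1/d_o = 1/(-37.00) − 1/(274) = -0.03068, so d_i = -32.60 cm.
m = −d_i/d_o = +0.1190.
|h_i| = |m|·h_o = 0.1190 × 9.1 = 1.08 cm. The image is virtual, upright and reduced, on the same side as the object.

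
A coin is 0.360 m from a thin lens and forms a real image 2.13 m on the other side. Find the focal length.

Real image ⇒ d_i = +2.13 m.
1/f = 1/d_o + 1/d_i = 1/(0.360) + 1/(2.13) = 3.247, so f = 0.308 m.
Since f is positive, the thin lens is converging.

f = 0.308 m (converging)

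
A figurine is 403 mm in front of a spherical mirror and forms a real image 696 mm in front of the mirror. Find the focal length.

Real image ⇒ d_i = +696 mm.
1/f = 1/d_o + 1/d_i = 1/(403) + 1/(696) = 0.003918, so f = 255 mm.
Since f is positive, the spherical mirror is concave.

f = 255 mm (concave)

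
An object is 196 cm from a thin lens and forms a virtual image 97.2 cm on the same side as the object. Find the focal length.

f = -193 cm (diverging)

Virtual image ⇒ d_i = −97.2 cm.
1/f = 1/d_o + 1/d_i = 1/(196) + 1/(-97.2) = -0.005186, so f = -193 cm.
Since f is negative, the thin lens is diverging.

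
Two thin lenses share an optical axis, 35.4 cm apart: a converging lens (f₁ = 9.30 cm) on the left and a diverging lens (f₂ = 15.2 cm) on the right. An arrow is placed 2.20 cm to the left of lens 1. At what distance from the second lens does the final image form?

Lens 1: 1/d_i1 = 1/f₁ − 1/d_o1 = 1/(9.30) − 1/(2.20) = -0.3470, so d_i1 = -2.882 cm.
The intermediate image is 2.882 cm to the left of lens 1 (virtual), which is 35.4 − (-2.882) = 38.28 cm to the left of lens 2, so d_o2 = +38.28 cm.
Lens 2 is diverging, so f₂ = −15.2 cm.
Lens 2: 1/d_i2 = 1/f₂ − 1/d_o2 = 1/(-15.2) − 1/(38.28) = -0.09191, so d_i2 = -10.9 cm.
The final image is virtual, 10.9 cm to the left of lens 2 (overall magnification ≈ 0.37).

10.9 cm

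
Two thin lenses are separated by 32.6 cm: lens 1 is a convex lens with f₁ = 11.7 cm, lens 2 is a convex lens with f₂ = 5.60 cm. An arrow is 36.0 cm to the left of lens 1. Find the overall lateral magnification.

Lens 1: 1/d_i1 = 1/(11.7) − 1/(36.0) = 0.05769, so d_i1 = 17.33 cm; m₁ = −d_i1/d_o1 = -0.4814.
d_o2 = 32.6 − (17.33) = 15.27 cm.
Lens 2: 1/d_i2 = 1/(5.60) − 1/(15.27) = 0.1131, so d_i2 = 8.843 cm; m₂ = −d_i2/d_o2 = -0.5791.
m = m₁·m₂ = (-0.4814)(-0.5791) = +0.279.

m = +0.279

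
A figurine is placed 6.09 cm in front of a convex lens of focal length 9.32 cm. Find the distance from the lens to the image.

Thin-lens equation: 1/d_i = 1/f − 1/d_o = 1/(9.320) − 1/(6.09) = 0.1073 − 0.1642 = -0.05691, so d_i = -17.6 cm.
The image is virtual, upright and enlarged, on the same side as the object.

17.6 cm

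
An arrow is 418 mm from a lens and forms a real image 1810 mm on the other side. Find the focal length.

Real image ⇒ d_i = +1810 mm.
1/f = 1/d_o + 1/d_i = 1/(418) + 1/(1810) = 0.002945, so f = 340 mm.
Since f is positive, the lens is converging.

f = 340 mm (converging)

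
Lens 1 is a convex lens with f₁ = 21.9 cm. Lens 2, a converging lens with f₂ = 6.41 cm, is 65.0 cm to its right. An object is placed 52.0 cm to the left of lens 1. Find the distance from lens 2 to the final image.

8.39 cm

Lens 1: 1/d_i1 = 1/f₁ − 1/d_o1 = 1/(21.9) − 1/(52.0) = 0.02643, so d_i1 = 37.83 cm.
The intermediate image is 37.83 cm to the right of lens 1, which is 65.0 − (37.83) = 27.17 cm to the left of lens 2, so d_o2 = +27.17 cm.
Lens 2: 1/d_i2 = 1/f₂ − 1/d_o2 = 1/(6.41) − 1/(27.17) = 0.1192, so d_i2 = 8.39 cm.
The final image is real, 8.39 cm to the right of lens 2 (overall magnification ≈ 0.22).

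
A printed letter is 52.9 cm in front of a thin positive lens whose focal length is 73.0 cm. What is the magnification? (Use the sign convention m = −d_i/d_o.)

1/d_i = 1/f − 1/d_o = 1/(73.00) − 1/(52.9) = -0.005205, so d_i = -192.1 cm.
m = −d_i/d_o = −(-192.1)/(52.9) = +3.63.
The image is virtual, upright and enlarged, on the same side as the object.

m = +3.63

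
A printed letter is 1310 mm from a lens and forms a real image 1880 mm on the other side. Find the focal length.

f = 772 mm (converging)

Real image ⇒ d_i = +1880 mm.
1/f = 1/d_o + 1/d_i = 1/(1310) + 1/(1880) = 0.001295, so f = 772 mm.
Since f is positive, the lens is converging.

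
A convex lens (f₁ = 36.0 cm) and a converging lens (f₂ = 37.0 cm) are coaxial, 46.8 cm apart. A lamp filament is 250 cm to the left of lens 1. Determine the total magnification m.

m = -0.193

Lens 1: 1/d_i1 = 1/(36.0) − 1/(250) = 0.02378, so d_i1 = 42.06 cm; m₁ = −d_i1/d_o1 = -0.1682.
d_o2 = 46.8 − (42.06) = 4.740 cm.
Lens 2: 1/d_i2 = 1/(37.0) − 1/(4.740) = -0.1839, so d_i2 = -5.436 cm; m₂ = −d_i2/d_o2 = +1.147.
m = m₁·m₂ = (-0.1682)(+1.147) = -0.193.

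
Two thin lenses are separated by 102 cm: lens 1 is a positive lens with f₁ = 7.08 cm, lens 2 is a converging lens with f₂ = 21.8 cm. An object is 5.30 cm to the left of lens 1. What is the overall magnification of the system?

m = -0.856

Lens 1: 1/d_i1 = 1/(7.08) − 1/(5.30) = -0.04744, so d_i1 = -21.08 cm; m₁ = −d_i1/d_o1 = +3.977.
d_o2 = 102 − (-21.08) = 123.1 cm.
Lens 2: 1/d_i2 = 1/(21.8) − 1/(123.1) = 0.03775, so d_i2 = 26.49 cm; m₂ = −d_i2/d_o2 = -0.2152.
m = m₁·m₂ = (+3.977)(-0.2152) = -0.856.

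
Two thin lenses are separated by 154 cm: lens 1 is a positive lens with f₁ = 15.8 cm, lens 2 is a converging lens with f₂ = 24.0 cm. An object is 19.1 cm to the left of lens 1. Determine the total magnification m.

Lens 1: 1/d_i1 = 1/(15.8) − 1/(19.1) = 0.01094, so d_i1 = 91.45 cm; m₁ = −d_i1/d_o1 = -4.788.
d_o2 = 154 − (91.45) = 62.55 cm.
Lens 2: 1/d_i2 = 1/(24.0) − 1/(62.55) = 0.02568, so d_i2 = 38.94 cm; m₂ = −d_i2/d_o2 = -0.6226.
m = m₁·m₂ = (-4.788)(-0.6226) = +2.98.

m = +2.98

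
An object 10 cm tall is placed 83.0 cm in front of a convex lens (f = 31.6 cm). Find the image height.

6.15 cm

1/d_i = 1/f − 1/d_o = 1/(31.60) − 1/(83.0) = 0.01960, so d_i = 51.03 cm.
m = −d_i/d_o = -0.6148.
|h_i| = |m|·h_o = 0.6148 × 10 = 6.15 cm. The image is real, inverted and reduced, on the far side of the lens.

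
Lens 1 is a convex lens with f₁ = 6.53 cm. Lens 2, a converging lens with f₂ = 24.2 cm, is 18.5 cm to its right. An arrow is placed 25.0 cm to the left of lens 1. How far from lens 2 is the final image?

Lens 1: 1/d_i1 = 1/f₁ − 1/d_o1 = 1/(6.53) − 1/(25.0) = 0.1131, so d_i1 = 8.839 cm.
The intermediate image is 8.839 cm to the right of lens 1, which is 18.5 − (8.839) = 9.661 cm to the left of lens 2, so d_o2 = +9.661 cm.
Lens 2: 1/d_i2 = 1/f₂ − 1/d_o2 = 1/(24.2) − 1/(9.661) = -0.06219, so d_i2 = -16.1 cm.
The final image is virtual, 16.1 cm to the left of lens 2 (overall magnification ≈ -0.59).

16.1 cm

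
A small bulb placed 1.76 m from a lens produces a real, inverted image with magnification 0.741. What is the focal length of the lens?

f = 0.749 m (converging)

m = −d_i/d_o ⇒ d_i = −m·d_o = −(-0.741)·(1.76) = 1.304 m.
1/f = 1/d_o + 1/d_i = 1/(1.76) + 1/(1.304) = 1.335, so f = 0.749 m.
Since f is positive, the lens is converging.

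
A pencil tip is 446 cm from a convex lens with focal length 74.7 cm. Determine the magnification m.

1/d_i = 1/f − 1/d_o = 1/(74.70) − 1/(446) = 0.01114, so d_i = 89.73 cm.
m = −d_i/d_o = −(89.73)/(446) = -0.201.
The image is real, inverted and reduced, on the far side of the lens.

m = -0.201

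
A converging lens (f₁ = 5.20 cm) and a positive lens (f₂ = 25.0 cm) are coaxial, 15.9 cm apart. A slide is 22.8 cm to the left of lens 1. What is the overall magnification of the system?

m = -0.466

Lens 1: 1/d_i1 = 1/(5.20) − 1/(22.8) = 0.1484, so d_i1 = 6.736 cm; m₁ = −d_i1/d_o1 = -0.2954.
d_o2 = 15.9 − (6.736) = 9.164 cm.
Lens 2: 1/d_i2 = 1/(25.0) − 1/(9.164) = -0.06912, so d_i2 = -14.47 cm; m₂ = −d_i2/d_o2 = +1.579.
m = m₁·m₂ = (-0.2954)(+1.579) = -0.466.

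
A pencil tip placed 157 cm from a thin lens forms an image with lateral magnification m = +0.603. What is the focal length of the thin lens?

m = −d_i/d_o ⇒ d_i = −m·d_o = −(+0.603)·(157) = -94.67 cm.
1/f = 1/d_o + 1/d_i = 1/(157) + 1/(-94.67) = -0.004194, so f = -238 cm.
Since f is negative, the thin lens is diverging.

f = -238 cm (diverging)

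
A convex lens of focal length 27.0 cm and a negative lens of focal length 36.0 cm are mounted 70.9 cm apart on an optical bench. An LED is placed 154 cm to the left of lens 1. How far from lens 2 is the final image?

18.5 cm

Lens 1: 1/d_i1 = 1/f₁ − 1/d_o1 = 1/(27.0) − 1/(154) = 0.03054, so d_i1 = 32.74 cm.
The intermediate image is 32.74 cm to the right of lens 1, which is 70.9 − (32.74) = 38.16 cm to the left of lens 2, so d_o2 = +38.16 cm.
Lens 2 is diverging, so f₂ = −36.0 cm.
Lens 2: 1/d_i2 = 1/f₂ − 1/d_o2 = 1/(-36.0) − 1/(38.16) = -0.05398, so d_i2 = -18.5 cm.
The final image is virtual, 18.5 cm to the left of lens 2 (overall magnification ≈ -0.10).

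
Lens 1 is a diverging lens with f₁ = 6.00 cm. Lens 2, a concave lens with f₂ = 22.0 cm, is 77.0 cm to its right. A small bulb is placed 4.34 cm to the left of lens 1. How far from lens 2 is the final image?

Lens 1 is diverging, so f₁ = −6.00 cm.
Lens 1: 1/d_i1 = 1/f₁ − 1/d_o1 = 1/(-6.00) − 1/(4.34) = -0.3971, so d_i1 = -2.518 cm.
The intermediate image is 2.518 cm to the left of lens 1 (virtual), which is 77.0 − (-2.518) = 79.52 cm to the left of lens 2, so d_o2 = +79.52 cm.
Lens 2 is diverging, so f₂ = −22.0 cm.
Lens 2: 1/d_i2 = 1/f₂ − 1/d_o2 = 1/(-22.0) − 1/(79.52) = -0.05803, so d_i2 = -17.2 cm.
The final image is virtual, 17.2 cm to the left of lens 2 (overall magnification ≈ 0.13).

17.2 cm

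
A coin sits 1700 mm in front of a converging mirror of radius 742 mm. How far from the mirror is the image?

f = R/2 = 742/2 = 371.0 mm.
Mirror equation: 1/d_i = 1/f − 1/d_o = 1/(371.0) − 1/(1700) = 0.002695 − 0.0005882 = 0.002107, so d_i = 475 mm.
The image is real, inverted and reduced, in front of the mirror.

475 mm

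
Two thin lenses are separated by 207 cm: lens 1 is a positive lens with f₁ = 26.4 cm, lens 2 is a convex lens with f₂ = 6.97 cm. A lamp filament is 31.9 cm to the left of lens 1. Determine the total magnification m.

m = +0.713

Lens 1: 1/d_i1 = 1/(26.4) − 1/(31.9) = 0.006531, so d_i1 = 153.1 cm; m₁ = −d_i1/d_o1 = -4.799.
d_o2 = 207 − (153.1) = 53.90 cm.
Lens 2: 1/d_i2 = 1/(6.97) − 1/(53.90) = 0.1249, so d_i2 = 8.005 cm; m₂ = −d_i2/d_o2 = -0.1485.
m = m₁·m₂ = (-4.799)(-0.1485) = +0.713.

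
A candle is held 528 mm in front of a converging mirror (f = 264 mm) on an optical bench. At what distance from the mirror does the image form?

Mirror equation: 1/s_i = 1/f − 1/s_o = 1/(264.0) − 1/(528) = 0.003788 − 0.001894 = 0.001894, so s_i = 528 mm.
The image is real, inverted and same size, in front of the mirror.

528 mm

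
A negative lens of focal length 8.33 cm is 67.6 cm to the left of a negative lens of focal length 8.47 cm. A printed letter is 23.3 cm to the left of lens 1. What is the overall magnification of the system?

f₁ = −8.33 cm (diverging).
Lens 1: 1/d_i1 = 1/(-8.33) − 1/(23.3) = -0.1630, so d_i1 = -6.136 cm; m₁ = −d_i1/d_o1 = +0.2633.
d_o2 = 67.6 − (-6.136) = 73.74 cm.
f₂ = −8.47 cm (diverging).
Lens 2: 1/d_i2 = 1/(-8.47) − 1/(73.74) = -0.1316, so d_i2 = -7.597 cm; m₂ = −d_i2/d_o2 = +0.1030.
m = m₁·m₂ = (+0.2633)(+0.1030) = +0.0271.

m = +0.0271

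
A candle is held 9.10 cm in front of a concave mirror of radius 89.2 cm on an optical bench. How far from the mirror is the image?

f = R/2 = 89.2/2 = 44.60 cm.
Mirror equation: 1/q = 1/f − 1/p = 1/(44.60) − 1/(9.10) = 0.02242 − 0.1099 = -0.08747, so q = -11.4 cm.
The image is virtual, upright and enlarged, behind the mirror.

11.4 cm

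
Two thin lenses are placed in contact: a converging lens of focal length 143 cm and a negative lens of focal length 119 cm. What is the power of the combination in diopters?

P = -0.141 D

P₁ = 1/f₁ = 1/(1.43 m) = +0.6993 D; P₂ = 1/f₂ = 1/(-1.19 m) = -0.8403 D.
For thin lenses in contact, P = P₁ + P₂ = (+0.6993) + (-0.8403) = -0.141 D.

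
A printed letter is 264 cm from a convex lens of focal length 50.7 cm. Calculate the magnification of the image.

m = -0.238

1/d_i = 1/f − 1/d_o = 1/(50.70) − 1/(264) = 0.01594, so d_i = 62.75 cm.
m = −d_i/d_o = −(62.75)/(264) = -0.238.
The image is real, inverted and reduced, on the far side of the lens.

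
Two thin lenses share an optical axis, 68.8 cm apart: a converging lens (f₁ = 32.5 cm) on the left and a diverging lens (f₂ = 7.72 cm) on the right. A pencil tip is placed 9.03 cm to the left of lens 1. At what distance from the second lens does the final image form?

Lens 1: 1/d_i1 = 1/f₁ − 1/d_o1 = 1/(32.5) − 1/(9.03) = -0.07997, so d_i1 = -12.50 cm.
The intermediate image is 12.50 cm to the left of lens 1 (virtual), which is 68.8 − (-12.50) = 81.30 cm to the left of lens 2, so d_o2 = +81.30 cm.
Lens 2 is diverging, so f₂ = −7.72 cm.
Lens 2: 1/d_i2 = 1/f₂ − 1/d_o2 = 1/(-7.72) − 1/(81.30) = -0.1418, so d_i2 = -7.05 cm.
The final image is virtual, 7.05 cm to the left of lens 2 (overall magnification ≈ 0.12).

7.05 cm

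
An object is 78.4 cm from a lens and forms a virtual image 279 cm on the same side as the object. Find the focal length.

Virtual image ⇒ d_i = −279 cm.
1/f = 1/d_o + 1/d_i = 1/(78.4) + 1/(-279) = 0.009171, so f = 109 cm.
Since f is positive, the lens is converging.

f = 109 cm (converging)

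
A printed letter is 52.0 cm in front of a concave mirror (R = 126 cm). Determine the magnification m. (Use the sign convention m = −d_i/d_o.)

m = +5.73

f = R/2 = 126/2 = 63.00 cm.
1/d_i = 1/f − 1/d_o = 1/(63.00) − 1/(52.0) = -0.003358, so d_i = -297.8 cm.
m = −d_i/d_o = −(-297.8)/(52.0) = +5.73.
The image is virtual, upright and enlarged, behind the mirror.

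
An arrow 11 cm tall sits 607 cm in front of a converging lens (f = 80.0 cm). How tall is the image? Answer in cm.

1/d_i = 1/f − 1/d_o = 1/(80.00) − 1/(607) = 0.01085, so d_i = 92.14 cm.
m = −d_i/d_o = -0.1518.
|h_i| = |m|·h_o = 0.1518 × 11 = 1.67 cm. The image is real, inverted and reduced, on the far side of the lens.

1.67 cm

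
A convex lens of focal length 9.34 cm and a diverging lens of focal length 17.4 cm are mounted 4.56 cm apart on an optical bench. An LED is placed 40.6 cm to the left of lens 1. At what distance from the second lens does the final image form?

13.4 cm

Lens 1: 1/d_i1 = 1/f₁ − 1/d_o1 = 1/(9.34) − 1/(40.6) = 0.08244, so d_i1 = 12.13 cm.
The intermediate image is 12.13 cm to the right of lens 1, which lies 7.570 cm to the right of lens 2 — a virtual object — so d_o2 = −7.570 cm.
Lens 2 is diverging, so f₂ = −17.4 cm.
Lens 2: 1/d_i2 = 1/f₂ − 1/d_o2 = 1/(-17.4) − 1/(-7.570) = 0.07463, so d_i2 = 13.4 cm.
The final image is real, 13.4 cm to the right of lens 2 (overall magnification ≈ -0.53).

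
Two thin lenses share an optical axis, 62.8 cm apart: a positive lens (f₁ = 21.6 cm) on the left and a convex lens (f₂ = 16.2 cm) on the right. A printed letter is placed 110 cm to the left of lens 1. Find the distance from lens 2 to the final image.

Lens 1: 1/d_i1 = 1/f₁ − 1/d_o1 = 1/(21.6) − 1/(110) = 0.03721, so d_i1 = 26.88 cm.
The intermediate image is 26.88 cm to the right of lens 1, which is 62.8 − (26.88) = 35.92 cm to the left of lens 2, so d_o2 = +35.92 cm.
Lens 2: 1/d_i2 = 1/f₂ − 1/d_o2 = 1/(16.2) − 1/(35.92) = 0.03389, so d_i2 = 29.5 cm.
The final image is real, 29.5 cm to the right of lens 2 (overall magnification ≈ 0.20).

29.5 cm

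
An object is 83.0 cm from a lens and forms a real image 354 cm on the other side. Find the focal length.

f = 67.2 cm (converging)

Real image ⇒ d_i = +354 cm.
1/f = 1/d_o + 1/d_i = 1/(83.0) + 1/(354) = 0.01487, so f = 67.2 cm.
Since f is positive, the lens is converging.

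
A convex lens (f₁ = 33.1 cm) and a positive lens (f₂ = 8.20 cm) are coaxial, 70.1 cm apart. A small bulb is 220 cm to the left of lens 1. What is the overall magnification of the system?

Lens 1: 1/d_i1 = 1/(33.1) − 1/(220) = 0.02567, so d_i1 = 38.96 cm; m₁ = −d_i1/d_o1 = -0.1771.
d_o2 = 70.1 − (38.96) = 31.14 cm.
Lens 2: 1/d_i2 = 1/(8.20) − 1/(31.14) = 0.08984, so d_i2 = 11.13 cm; m₂ = −d_i2/d_o2 = -0.3575.
m = m₁·m₂ = (-0.1771)(-0.3575) = +0.0633.

m = +0.0633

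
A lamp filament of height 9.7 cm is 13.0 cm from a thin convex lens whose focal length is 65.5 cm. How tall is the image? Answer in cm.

12.1 cm

1/d_i = 1/f − 1/d_o = 1/(65.50) − 1/(13.0) = -0.06166, so d_i = -16.22 cm.
m = −d_i/d_o = +1.248.
|h_i| = |m|·h_o = 1.248 × 9.7 = 12.1 cm. The image is virtual, upright and enlarged, on the same side as the object.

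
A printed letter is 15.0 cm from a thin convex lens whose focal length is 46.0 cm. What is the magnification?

m = +1.48

1/d_i = 1/f − 1/d_o = 1/(46.00) − 1/(15.0) = -0.04493, so d_i = -22.26 cm.
m = −d_i/d_o = −(-22.26)/(15.0) = +1.48.
The image is virtual, upright and enlarged, on the same side as the object.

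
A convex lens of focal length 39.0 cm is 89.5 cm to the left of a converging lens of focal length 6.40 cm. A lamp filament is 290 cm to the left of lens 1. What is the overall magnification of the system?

m = +0.0261

Lens 1: 1/d_i1 = 1/(39.0) − 1/(290) = 0.02219, so d_i1 = 45.06 cm; m₁ = −d_i1/d_o1 = -0.1554.
d_o2 = 89.5 − (45.06) = 44.44 cm.
Lens 2: 1/d_i2 = 1/(6.40) − 1/(44.44) = 0.1337, so d_i2 = 7.477 cm; m₂ = −d_i2/d_o2 = -0.1682.
m = m₁·m₂ = (-0.1554)(-0.1682) = +0.0261.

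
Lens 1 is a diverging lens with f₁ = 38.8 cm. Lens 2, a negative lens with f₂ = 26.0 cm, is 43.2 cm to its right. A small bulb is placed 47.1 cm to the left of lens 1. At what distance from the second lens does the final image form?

Lens 1 is diverging, so f₁ = −38.8 cm.
Lens 1: 1/d_i1 = 1/f₁ − 1/d_o1 = 1/(-38.8) − 1/(47.1) = -0.04700, so d_i1 = -21.27 cm.
The intermediate image is 21.27 cm to the left of lens 1 (virtual), which is 43.2 − (-21.27) = 64.47 cm to the left of lens 2, so d_o2 = +64.47 cm.
Lens 2 is diverging, so f₂ = −26.0 cm.
Lens 2: 1/d_i2 = 1/f₂ − 1/d_o2 = 1/(-26.0) − 1/(64.47) = -0.05397, so d_i2 = -18.5 cm.
The final image is virtual, 18.5 cm to the left of lens 2 (overall magnification ≈ 0.13).

18.5 cm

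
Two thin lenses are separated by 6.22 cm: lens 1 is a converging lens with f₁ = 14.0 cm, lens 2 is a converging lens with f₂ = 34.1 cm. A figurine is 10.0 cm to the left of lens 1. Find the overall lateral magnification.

m = -16.8

Lens 1: 1/d_i1 = 1/(14.0) − 1/(10.0) = -0.02857, so d_i1 = -35.00 cm; m₁ = −d_i1/d_o1 = +3.500.
d_o2 = 6.22 − (-35.00) = 41.22 cm.
Lens 2: 1/d_i2 = 1/(34.1) − 1/(41.22) = 0.005065, so d_i2 = 197.4 cm; m₂ = −d_i2/d_o2 = -4.789.
m = m₁·m₂ = (+3.500)(-4.789) = -16.8.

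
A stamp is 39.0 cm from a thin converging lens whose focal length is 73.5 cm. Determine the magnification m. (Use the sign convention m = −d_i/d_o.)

1/d_i = 1/f − 1/d_o = 1/(73.50) − 1/(39.0) = -0.01204, so d_i = -83.09 cm.
m = −d_i/d_o = −(-83.09)/(39.0) = +2.13.
The image is virtual, upright and enlarged, on the same side as the object.

m = +2.13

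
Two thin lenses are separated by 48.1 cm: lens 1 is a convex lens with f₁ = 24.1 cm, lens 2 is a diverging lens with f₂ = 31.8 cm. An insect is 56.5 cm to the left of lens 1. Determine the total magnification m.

m = -0.625

Lens 1: 1/d_i1 = 1/(24.1) − 1/(56.5) = 0.02379, so d_i1 = 42.03 cm; m₁ = −d_i1/d_o1 = -0.7439.
d_o2 = 48.1 − (42.03) = 6.070 cm.
f₂ = −31.8 cm (diverging).
Lens 2: 1/d_i2 = 1/(-31.8) − 1/(6.070) = -0.1962, so d_i2 = -5.097 cm; m₂ = −d_i2/d_o2 = +0.8397.
m = m₁·m₂ = (-0.7439)(+0.8397) = -0.625.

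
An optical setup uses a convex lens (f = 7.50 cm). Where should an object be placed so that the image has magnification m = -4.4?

9.20 cm

m = −d_i/d_o ⇒ d_i = −m·d_o.
1/f = 1/d_o + 1/d_i = 1/d_o − 1/(m·d_o) = (1 − 1/m)/d_o, so d_o = f(1 − 1/m) = (7.500)(1 − 1/(-4.4)) = 9.20 cm.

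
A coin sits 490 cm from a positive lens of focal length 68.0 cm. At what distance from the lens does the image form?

79.0 cm

Lens equation: 1/d_i = 1/f − 1/d_o = 1/(68.00) − 1/(490) = 0.01471 − 0.002041 = 0.01267, so d_i = 79.0 cm.
The image is real, inverted and reduced, on the far side of the lens.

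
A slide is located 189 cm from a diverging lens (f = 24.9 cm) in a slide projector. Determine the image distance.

For a diverging lens, f = -24.9 cm.
Lens equation: 1/q = 1/f − 1/p = 1/(-24.90) − 1/(189) = -0.04016 − 0.005291 = -0.04545, so q = -22.0 cm.
The image is virtual, upright and reduced, on the same side as the object.

22.0 cm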